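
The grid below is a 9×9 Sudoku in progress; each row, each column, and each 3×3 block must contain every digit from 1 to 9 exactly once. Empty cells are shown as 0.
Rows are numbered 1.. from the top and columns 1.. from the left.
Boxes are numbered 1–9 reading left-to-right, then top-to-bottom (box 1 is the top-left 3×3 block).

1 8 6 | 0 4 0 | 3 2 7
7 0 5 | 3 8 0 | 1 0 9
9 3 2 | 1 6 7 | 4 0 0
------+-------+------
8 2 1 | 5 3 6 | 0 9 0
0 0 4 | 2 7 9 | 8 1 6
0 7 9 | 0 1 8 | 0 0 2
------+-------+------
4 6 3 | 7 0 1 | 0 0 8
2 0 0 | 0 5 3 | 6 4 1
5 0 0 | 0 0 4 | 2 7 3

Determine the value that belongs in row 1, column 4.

9

Row 1 already contains {1, 2, 3, 4, 6, 7, 8}.
Column 4 already contains {1, 2, 3, 5, 7}.
Its 3×3 block (box 2) already contains {1, 3, 4, 6, 7, 8}.
The only value from 1–9 not eliminated is 9, so row 1, column 4 = 9.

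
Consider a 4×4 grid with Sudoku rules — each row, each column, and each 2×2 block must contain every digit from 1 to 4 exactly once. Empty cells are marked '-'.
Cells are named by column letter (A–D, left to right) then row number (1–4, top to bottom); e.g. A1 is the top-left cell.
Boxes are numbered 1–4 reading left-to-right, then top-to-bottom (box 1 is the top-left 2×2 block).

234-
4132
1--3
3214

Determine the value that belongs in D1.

Row 1 already contains {2, 3, 4}.
Column D already contains {2, 3, 4}.
Its 2×2 block (box 2) already contains {2, 3, 4}.
The only value from 1–4 not eliminated is 1, so D1 = 1.

1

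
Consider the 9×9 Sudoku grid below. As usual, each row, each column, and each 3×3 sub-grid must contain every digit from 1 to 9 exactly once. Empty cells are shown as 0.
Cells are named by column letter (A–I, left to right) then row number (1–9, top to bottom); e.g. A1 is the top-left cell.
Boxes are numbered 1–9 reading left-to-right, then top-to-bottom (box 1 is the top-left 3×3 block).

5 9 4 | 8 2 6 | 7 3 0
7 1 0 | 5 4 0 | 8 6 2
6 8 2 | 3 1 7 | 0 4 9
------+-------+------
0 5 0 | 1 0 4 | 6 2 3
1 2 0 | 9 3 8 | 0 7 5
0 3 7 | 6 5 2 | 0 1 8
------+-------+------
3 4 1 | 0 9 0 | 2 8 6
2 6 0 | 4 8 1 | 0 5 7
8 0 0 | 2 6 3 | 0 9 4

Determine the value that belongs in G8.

Row 8 already contains {1, 2, 4, 5, 6, 7, 8}.
Column G already contains {2, 6, 7, 8}.
Its 3×3 block (box 9) already contains {2, 4, 5, 6, 7, 8, 9}.
The only value from 1–9 not eliminated is 3, so G8 = 3.

3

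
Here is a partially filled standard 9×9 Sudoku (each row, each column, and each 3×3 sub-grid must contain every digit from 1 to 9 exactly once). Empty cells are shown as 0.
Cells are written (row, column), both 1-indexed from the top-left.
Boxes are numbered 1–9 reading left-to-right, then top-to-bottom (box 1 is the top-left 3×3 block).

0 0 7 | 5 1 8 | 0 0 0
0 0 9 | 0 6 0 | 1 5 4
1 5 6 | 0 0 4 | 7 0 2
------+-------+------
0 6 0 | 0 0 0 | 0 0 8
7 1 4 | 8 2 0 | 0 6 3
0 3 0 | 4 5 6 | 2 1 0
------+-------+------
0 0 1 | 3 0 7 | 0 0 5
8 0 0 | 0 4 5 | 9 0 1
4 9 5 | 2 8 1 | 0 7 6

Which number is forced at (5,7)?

5

Row 5 already contains {1, 2, 3, 4, 6, 7, 8}.
Column 7 already contains {1, 2, 7, 9}.
Its 3×3 block (box 6) already contains {1, 2, 3, 6, 8}.
The only value from 1–9 not eliminated is 5, so (5,7) = 5.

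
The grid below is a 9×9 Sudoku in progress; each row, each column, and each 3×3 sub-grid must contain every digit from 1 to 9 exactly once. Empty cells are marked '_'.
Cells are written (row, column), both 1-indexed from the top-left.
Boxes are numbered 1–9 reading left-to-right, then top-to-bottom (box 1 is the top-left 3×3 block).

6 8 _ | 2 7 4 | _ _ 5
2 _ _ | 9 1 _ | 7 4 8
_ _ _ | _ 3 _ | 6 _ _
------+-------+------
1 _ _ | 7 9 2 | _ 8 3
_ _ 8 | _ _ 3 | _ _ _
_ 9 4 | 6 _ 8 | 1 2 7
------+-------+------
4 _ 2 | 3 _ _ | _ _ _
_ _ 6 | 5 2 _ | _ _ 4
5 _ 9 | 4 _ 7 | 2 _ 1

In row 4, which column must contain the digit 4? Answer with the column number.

7

Consider where 4 can go in row 4.
(4,2) is out (box 4 already has a 4).
(4,3) is out (column 3 already has a 4).
So the only cell in row 4 that can hold 4 is (4,7).
That is column 7.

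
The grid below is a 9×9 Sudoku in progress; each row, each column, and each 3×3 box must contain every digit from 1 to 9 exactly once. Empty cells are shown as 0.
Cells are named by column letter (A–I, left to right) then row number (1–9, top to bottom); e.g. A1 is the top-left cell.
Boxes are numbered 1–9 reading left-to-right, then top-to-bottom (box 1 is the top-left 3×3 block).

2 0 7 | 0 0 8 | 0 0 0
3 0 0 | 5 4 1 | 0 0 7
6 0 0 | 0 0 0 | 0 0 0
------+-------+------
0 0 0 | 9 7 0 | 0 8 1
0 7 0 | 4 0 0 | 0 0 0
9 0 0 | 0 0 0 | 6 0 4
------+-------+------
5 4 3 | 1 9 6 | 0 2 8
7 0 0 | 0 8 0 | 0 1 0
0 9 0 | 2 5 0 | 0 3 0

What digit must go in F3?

Cell F3 itself could take any of {2, 3, 7, 9} by direct elimination.
Consider where 9 can go in column F.
F4 is out (row 4 already has a 9).
F5 is out (box 5 already has a 9).
F6 is out (row 6 already has a 9).
F8 is out (box 8 already has a 9).
F9 is out (row 9 already has a 9).
So the only cell in column F that can hold 9 is F3.
Therefore F3 = 9.

9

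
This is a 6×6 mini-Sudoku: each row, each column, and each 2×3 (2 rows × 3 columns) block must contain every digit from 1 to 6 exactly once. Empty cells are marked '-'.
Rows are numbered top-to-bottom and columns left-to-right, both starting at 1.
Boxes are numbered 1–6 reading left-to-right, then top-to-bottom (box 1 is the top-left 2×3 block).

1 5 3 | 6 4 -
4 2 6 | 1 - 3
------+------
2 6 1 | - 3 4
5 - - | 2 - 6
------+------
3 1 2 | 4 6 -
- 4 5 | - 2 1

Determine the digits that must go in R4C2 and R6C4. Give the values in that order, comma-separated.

3,3

For R4C2:
  Row 4 already contains {2, 5, 6}.
  Column 2 already contains {1, 2, 4, 5, 6}.
  Its 2×3 block (box 3) already contains {1, 2, 5, 6}.
  The only value from 1–6 not eliminated is 3, so R4C2 = 3.
For R6C4:
  Row 6 already contains {1, 2, 4, 5}.
  Column 4 already contains {1, 2, 4, 6}.
  Its 2×3 block (box 6) already contains {1, 2, 4, 6}.
  The only value from 1–6 not eliminated is 3, so R6C4 = 3.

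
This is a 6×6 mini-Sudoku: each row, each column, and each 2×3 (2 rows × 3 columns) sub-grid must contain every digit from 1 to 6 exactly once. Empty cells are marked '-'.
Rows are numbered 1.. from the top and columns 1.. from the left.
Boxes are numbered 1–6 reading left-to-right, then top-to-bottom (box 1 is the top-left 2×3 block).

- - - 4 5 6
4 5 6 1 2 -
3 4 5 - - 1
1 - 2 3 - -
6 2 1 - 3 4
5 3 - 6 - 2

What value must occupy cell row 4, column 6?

5

Row 4 already contains {1, 2, 3}.
Column 6 already contains {1, 2, 4, 6}.
Its 2×3 block (box 4) already contains {1, 3}.
The only value from 1–6 not eliminated is 5, so row 4, column 6 = 5.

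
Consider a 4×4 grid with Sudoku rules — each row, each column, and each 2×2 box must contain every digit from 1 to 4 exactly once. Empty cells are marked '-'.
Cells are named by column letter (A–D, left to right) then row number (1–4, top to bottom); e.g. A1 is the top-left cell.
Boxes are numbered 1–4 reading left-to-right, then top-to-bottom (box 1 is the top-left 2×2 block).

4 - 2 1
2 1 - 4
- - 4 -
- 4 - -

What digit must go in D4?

2

Cell D4 itself could take any of {2, 3} by direct elimination.
Consider where 2 can go in row 4.
A4 is out (column A already has a 2).
C4 is out (column C already has a 2).
So the only cell in row 4 that can hold 2 is D4.
Therefore D4 = 2.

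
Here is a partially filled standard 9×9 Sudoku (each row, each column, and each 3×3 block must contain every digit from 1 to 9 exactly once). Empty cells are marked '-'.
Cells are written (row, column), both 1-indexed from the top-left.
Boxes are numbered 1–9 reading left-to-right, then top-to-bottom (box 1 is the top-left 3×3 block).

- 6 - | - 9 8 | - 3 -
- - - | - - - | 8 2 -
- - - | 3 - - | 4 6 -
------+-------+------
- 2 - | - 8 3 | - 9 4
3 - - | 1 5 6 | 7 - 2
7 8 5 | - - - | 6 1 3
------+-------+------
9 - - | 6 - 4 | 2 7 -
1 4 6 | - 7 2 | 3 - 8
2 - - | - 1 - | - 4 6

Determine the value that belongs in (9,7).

Cell (9,7) itself could take any of {5, 9} by direct elimination.
Consider where 9 can go in column 7.
(1,7) is out (row 1 already has a 9).
(4,7) is out (row 4 already has a 9).
So the only cell in column 7 that can hold 9 is (9,7).
Therefore (9,7) = 9.

9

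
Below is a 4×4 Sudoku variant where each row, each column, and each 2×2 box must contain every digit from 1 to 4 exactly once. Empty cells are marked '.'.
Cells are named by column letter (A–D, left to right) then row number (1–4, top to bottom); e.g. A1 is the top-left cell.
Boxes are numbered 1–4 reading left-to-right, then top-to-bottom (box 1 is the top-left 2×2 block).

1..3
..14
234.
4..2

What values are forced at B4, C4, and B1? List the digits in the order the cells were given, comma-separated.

For B4:
  Row 4 already contains {2, 4}.
  Column B already contains {3}.
  Its 2×2 block (box 3) already contains {2, 3, 4}.
  The only value from 1–4 not eliminated is 1, so B4 = 1.
For C4:
  Row 4 already contains {2, 4}.
  Column C already contains {1, 4}.
  Its 2×2 block (box 4) already contains {2, 4}.
  The only value from 1–4 not eliminated is 3, so C4 = 3.
For B1:
  Consider where 4 can go in row 1.
  C1 is out (column C already has a 4).
  So the only cell in row 1 that can hold 4 is B1.
  So B1 = 4.

1,3,4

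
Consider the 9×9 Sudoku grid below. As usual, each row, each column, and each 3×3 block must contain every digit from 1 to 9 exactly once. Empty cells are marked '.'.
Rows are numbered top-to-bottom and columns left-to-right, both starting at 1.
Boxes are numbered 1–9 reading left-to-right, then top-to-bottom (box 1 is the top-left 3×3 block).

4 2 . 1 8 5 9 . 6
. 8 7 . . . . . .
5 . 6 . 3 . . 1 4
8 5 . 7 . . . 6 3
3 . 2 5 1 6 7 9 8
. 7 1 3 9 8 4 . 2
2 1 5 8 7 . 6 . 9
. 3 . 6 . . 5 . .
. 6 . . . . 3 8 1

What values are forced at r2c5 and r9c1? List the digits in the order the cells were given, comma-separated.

For r2c5:
  Consider where 6 can go in box 2.
  r2c4 is out (column 4 already has a 6).
  r2c6 is out (column 6 already has a 6).
  r3c4 is out (row 3 already has a 6).
  r3c6 is out (row 3 already has a 6).
  So the only cell in box 2 that can hold 6 is r2c5.
  So r2c5 = 6.
For r9c1:
  Consider where 7 can go in row 9.
  r9c3 is out (column 3 already has a 7).
  r9c4 is out (column 4 already has a 7).
  r9c5 is out (column 5 already has a 7).
  r9c6 is out (box 8 already has a 7).
  So the only cell in row 9 that can hold 7 is r9c1.
  So r9c1 = 7.

6,7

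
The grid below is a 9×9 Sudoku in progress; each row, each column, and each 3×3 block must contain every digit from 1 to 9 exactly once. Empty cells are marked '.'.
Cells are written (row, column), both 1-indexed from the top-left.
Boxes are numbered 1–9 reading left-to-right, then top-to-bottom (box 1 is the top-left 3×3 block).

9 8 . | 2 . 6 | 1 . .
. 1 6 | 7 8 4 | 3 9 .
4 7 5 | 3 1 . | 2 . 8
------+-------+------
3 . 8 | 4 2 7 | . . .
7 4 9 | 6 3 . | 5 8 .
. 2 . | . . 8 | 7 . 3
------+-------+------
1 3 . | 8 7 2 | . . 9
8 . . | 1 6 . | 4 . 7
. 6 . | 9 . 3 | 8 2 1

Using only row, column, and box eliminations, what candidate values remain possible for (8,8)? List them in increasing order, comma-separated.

3,5

Row 8 already contains {1, 4, 6, 7, 8}.
Column 8 already contains {2, 8, 9}.
Its 3×3 block (box 9) already contains {1, 2, 4, 7, 8, 9}.
Removing those from 1–9 leaves {3, 5} as the candidates for (8,8).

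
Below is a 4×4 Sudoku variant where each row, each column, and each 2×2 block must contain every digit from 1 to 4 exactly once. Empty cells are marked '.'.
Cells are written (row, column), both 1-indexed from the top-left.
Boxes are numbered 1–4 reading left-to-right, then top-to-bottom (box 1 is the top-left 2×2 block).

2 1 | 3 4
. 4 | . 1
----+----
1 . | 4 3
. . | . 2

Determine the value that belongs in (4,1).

4

Cell (4,1) itself could take any of {3, 4} by direct elimination.
Consider where 4 can go in row 4.
(4,2) is out (column 2 already has a 4).
(4,3) is out (column 3 already has a 4).
So the only cell in row 4 that can hold 4 is (4,1).
Therefore (4,1) = 4.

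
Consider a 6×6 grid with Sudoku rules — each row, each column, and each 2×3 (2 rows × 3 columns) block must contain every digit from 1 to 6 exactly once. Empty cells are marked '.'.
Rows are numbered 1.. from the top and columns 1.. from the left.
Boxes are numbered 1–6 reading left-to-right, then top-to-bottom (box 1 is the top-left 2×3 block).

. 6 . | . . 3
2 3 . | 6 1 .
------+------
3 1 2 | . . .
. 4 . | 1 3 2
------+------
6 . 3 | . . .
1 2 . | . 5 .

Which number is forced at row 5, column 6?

1

Cell row 5, column 6 itself could take any of {1, 4} by direct elimination.
Consider where 1 can go in column 6.
row 2, column 6 is out (row 2 already has a 1).
row 3, column 6 is out (row 3 already has a 1).
row 6, column 6 is out (row 6 already has a 1).
So the only cell in column 6 that can hold 1 is row 5, column 6.
Therefore row 5, column 6 = 1.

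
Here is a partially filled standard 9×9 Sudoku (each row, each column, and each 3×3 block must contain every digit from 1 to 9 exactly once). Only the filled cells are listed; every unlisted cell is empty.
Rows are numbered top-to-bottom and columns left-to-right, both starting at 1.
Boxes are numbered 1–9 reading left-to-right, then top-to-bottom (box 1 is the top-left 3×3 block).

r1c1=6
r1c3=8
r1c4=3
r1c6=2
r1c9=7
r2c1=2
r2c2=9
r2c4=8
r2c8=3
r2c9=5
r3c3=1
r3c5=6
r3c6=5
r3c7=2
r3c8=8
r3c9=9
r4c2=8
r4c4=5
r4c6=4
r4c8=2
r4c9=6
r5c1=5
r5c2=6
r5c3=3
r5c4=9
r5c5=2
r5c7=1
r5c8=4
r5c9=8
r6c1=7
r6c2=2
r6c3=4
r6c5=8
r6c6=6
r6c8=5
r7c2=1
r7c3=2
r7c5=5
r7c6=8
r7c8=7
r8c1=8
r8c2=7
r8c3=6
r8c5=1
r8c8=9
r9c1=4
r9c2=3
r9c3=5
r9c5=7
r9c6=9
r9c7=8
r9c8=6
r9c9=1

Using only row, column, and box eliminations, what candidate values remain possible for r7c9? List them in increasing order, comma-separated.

3,4

Row 7 already contains {1, 2, 5, 7, 8}.
Column 9 already contains {1, 5, 6, 7, 8, 9}.
Its 3×3 block (box 9) already contains {1, 6, 7, 8, 9}.
Removing those from 1–9 leaves {3, 4} as the candidates for r7c9.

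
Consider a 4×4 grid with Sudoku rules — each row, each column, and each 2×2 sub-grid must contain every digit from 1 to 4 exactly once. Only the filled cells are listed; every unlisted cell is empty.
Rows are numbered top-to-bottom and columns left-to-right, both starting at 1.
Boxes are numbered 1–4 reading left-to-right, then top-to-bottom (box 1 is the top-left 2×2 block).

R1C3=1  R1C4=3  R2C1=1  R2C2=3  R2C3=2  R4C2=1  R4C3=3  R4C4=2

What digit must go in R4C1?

4

Row 4 already contains {1, 2, 3}.
Column 1 already contains {1}.
Its 2×2 block (box 3) already contains {1}.
The only value from 1–4 not eliminated is 4, so R4C1 = 4.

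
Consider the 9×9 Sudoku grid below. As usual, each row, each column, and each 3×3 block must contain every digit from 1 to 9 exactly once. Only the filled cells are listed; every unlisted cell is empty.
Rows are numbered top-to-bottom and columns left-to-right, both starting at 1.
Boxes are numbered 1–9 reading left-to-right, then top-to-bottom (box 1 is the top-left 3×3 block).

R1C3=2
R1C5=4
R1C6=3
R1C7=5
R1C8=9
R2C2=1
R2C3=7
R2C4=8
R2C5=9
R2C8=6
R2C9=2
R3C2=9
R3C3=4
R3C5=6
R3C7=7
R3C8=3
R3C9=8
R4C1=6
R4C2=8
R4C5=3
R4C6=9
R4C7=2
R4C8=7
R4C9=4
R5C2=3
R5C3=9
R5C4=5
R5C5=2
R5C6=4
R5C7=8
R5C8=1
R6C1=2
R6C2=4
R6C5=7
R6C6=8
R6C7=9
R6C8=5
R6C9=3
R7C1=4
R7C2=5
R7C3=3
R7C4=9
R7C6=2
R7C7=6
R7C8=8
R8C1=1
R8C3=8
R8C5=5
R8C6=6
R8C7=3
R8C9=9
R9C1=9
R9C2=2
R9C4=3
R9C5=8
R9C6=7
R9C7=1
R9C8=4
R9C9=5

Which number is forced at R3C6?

Cell R3C6 itself could take any of {1, 5} by direct elimination.
Consider where 1 can go in column 6.
R2C6 is out (row 2 already has a 1).
So the only cell in column 6 that can hold 1 is R3C6.
Therefore R3C6 = 1.

1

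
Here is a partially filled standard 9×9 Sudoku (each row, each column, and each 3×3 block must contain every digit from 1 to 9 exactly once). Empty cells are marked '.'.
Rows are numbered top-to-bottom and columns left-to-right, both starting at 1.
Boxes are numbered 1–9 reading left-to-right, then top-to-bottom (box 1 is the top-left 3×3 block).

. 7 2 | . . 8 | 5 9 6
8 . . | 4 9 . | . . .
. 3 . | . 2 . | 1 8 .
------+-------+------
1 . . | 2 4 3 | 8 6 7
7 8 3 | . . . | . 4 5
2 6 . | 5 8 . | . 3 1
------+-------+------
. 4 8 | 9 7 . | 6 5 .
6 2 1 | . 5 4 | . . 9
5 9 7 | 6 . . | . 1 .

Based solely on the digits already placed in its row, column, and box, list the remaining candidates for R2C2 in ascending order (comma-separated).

Row 2 already contains {4, 8, 9}.
Column 2 already contains {2, 3, 4, 6, 7, 8, 9}.
Its 3×3 block (box 1) already contains {2, 3, 7, 8}.
Removing those from 1–9 leaves {1, 5} as the candidates for R2C2.

1,5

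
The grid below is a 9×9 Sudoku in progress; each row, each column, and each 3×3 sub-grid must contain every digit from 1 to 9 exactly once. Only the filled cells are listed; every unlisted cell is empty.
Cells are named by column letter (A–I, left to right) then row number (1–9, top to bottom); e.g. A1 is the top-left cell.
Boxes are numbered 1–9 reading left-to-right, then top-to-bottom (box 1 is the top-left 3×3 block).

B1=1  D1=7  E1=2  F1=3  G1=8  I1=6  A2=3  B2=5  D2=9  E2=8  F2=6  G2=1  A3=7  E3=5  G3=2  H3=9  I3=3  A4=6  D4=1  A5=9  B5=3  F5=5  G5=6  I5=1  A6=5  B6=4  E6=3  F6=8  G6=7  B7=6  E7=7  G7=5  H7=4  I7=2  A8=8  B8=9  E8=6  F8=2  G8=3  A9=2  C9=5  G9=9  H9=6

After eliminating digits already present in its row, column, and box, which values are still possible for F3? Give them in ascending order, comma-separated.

Row 3 already contains {2, 3, 5, 7, 9}.
Column F already contains {2, 3, 5, 6, 8}.
Its 3×3 block (box 2) already contains {2, 3, 5, 6, 7, 8, 9}.
Removing those from 1–9 leaves {1, 4} as the candidates for F3.

1,4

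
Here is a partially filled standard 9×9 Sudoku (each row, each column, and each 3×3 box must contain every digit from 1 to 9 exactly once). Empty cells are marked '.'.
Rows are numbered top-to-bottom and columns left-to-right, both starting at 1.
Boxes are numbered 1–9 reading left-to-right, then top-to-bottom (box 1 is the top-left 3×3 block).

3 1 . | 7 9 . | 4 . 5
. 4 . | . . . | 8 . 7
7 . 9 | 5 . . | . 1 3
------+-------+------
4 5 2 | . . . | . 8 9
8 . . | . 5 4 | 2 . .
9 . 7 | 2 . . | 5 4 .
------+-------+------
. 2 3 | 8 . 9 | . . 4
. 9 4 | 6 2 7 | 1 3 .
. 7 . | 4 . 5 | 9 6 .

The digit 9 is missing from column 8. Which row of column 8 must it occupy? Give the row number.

2

Consider where 9 can go in column 8.
r1c8 is out (row 1 already has a 9).
r5c8 is out (box 6 already has a 9).
r7c8 is out (row 7 already has a 9).
So the only cell in column 8 that can hold 9 is r2c8.
That is row 2.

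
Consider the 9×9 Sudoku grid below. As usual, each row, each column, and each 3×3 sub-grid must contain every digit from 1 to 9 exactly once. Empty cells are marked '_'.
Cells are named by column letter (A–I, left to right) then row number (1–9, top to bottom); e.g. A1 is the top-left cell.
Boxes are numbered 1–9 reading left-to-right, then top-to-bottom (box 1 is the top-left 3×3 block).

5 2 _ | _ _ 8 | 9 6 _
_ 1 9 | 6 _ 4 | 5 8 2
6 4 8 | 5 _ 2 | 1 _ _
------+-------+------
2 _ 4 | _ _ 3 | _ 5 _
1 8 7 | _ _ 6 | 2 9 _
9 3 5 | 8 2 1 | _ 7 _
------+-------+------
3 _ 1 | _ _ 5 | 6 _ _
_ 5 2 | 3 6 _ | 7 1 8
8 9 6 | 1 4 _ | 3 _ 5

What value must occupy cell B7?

7

Row 7 already contains {1, 3, 5, 6}.
Column B already contains {1, 2, 3, 4, 5, 8, 9}.
Its 3×3 block (box 7) already contains {1, 2, 3, 5, 6, 8, 9}.
The only value from 1–9 not eliminated is 7, so B7 = 7.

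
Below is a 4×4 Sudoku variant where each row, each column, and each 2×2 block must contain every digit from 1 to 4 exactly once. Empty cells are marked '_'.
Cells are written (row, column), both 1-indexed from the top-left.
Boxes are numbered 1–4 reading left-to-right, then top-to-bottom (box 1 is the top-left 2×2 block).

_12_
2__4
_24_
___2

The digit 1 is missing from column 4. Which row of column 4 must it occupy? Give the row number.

3

Consider where 1 can go in column 4.
(1,4) is out (row 1 already has a 1).
So the only cell in column 4 that can hold 1 is (3,4).
That is row 3.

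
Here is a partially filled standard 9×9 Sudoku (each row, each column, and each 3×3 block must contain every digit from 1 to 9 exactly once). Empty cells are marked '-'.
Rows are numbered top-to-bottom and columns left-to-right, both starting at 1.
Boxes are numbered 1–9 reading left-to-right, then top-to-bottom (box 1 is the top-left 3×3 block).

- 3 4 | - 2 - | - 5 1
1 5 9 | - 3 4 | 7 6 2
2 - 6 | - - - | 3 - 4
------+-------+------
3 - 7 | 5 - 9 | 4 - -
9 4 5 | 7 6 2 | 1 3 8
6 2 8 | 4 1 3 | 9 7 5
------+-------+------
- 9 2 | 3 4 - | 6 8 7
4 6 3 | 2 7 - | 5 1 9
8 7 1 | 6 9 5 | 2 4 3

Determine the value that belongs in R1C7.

8

Row 1 already contains {1, 2, 3, 4, 5}.
Column 7 already contains {1, 2, 3, 4, 5, 6, 7, 9}.
Its 3×3 block (box 3) already contains {1, 2, 3, 4, 5, 6, 7}.
The only value from 1–9 not eliminated is 8, so R1C7 = 8.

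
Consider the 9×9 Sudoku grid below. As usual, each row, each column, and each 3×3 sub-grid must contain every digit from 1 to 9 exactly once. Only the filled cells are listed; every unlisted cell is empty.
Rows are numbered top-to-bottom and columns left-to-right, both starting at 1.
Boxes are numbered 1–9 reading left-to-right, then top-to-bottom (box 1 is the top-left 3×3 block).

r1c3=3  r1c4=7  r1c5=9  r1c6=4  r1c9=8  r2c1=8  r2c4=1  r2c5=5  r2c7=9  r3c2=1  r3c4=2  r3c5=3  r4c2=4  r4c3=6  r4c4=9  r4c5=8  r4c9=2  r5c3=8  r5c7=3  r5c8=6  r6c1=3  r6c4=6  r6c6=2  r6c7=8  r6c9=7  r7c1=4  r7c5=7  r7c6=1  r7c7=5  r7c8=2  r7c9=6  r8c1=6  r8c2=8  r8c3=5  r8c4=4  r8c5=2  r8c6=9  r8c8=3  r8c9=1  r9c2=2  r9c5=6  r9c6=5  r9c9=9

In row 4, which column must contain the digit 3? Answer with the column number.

6

Consider where 3 can go in row 4.
r4c1 is out (column 1 already has a 3).
r4c7 is out (column 7 already has a 3).
r4c8 is out (column 8 already has a 3).
So the only cell in row 4 that can hold 3 is r4c6.
That is column 6.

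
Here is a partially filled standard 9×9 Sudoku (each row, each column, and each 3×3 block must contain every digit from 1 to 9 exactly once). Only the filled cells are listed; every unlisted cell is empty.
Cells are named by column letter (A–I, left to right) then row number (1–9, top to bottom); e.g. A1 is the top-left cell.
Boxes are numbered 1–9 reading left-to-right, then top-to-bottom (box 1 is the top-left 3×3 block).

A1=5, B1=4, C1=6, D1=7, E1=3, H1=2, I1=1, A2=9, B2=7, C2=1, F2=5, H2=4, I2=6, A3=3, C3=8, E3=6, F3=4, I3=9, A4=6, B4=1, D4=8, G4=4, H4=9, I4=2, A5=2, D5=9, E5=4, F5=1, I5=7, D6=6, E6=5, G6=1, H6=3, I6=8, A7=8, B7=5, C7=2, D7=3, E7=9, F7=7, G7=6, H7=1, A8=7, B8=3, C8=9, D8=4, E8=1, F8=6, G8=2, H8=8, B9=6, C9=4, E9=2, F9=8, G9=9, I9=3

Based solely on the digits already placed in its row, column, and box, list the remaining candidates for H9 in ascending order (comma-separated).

Row 9 already contains {2, 3, 4, 6, 8, 9}.
Column H already contains {1, 2, 3, 4, 8, 9}.
Its 3×3 block (box 9) already contains {1, 2, 3, 6, 8, 9}.
Removing those from 1–9 leaves {5, 7} as the candidates for H9.

5,7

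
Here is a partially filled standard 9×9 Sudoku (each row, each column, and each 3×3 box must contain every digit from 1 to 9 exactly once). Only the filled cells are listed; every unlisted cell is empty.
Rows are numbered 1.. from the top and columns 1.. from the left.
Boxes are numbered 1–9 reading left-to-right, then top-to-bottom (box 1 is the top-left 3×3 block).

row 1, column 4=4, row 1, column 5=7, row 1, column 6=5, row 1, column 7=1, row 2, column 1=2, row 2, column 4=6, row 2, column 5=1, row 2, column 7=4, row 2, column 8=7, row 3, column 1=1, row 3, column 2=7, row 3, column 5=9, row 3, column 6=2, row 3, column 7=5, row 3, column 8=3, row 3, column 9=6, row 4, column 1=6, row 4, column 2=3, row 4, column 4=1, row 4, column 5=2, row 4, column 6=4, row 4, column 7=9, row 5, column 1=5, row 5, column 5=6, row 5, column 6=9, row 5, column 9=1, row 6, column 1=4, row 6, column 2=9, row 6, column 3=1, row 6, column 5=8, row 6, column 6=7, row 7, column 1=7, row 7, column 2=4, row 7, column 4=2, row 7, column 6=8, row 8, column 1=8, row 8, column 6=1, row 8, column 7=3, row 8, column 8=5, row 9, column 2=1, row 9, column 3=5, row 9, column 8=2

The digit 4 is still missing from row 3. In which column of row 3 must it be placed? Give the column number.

3

Consider where 4 can go in row 3.
row 3, column 4 is out (column 4 already has a 4).
So the only cell in row 3 that can hold 4 is row 3, column 3.
That is column 3.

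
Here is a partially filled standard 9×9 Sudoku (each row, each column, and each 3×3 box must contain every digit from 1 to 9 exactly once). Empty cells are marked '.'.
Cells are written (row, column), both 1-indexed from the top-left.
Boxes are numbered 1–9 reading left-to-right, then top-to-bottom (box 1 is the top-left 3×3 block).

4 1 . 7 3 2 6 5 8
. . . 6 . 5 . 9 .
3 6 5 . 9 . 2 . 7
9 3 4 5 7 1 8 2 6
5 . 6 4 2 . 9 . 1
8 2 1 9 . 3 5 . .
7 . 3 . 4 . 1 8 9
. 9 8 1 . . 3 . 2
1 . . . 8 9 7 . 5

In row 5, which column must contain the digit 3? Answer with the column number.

Consider where 3 can go in row 5.
(5,2) is out (column 2 already has a 3).
(5,6) is out (column 6 already has a 3).
So the only cell in row 5 that can hold 3 is (5,8).
That is column 8.

8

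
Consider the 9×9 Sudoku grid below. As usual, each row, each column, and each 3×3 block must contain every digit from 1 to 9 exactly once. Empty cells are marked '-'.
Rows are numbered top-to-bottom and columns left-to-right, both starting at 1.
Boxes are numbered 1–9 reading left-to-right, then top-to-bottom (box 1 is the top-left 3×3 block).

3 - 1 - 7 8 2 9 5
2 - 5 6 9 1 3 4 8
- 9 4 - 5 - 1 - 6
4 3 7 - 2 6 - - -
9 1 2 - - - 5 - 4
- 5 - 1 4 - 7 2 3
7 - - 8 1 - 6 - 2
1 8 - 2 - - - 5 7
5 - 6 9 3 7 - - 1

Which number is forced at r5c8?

6

Cell r5c8 itself could take any of {6, 8} by direct elimination.
Consider where 6 can go in box 6.
r4c7 is out (row 4 already has a 6).
r4c8 is out (row 4 already has a 6).
r4c9 is out (row 4 already has a 6).
So the only cell in box 6 that can hold 6 is r5c8.
Therefore r5c8 = 6.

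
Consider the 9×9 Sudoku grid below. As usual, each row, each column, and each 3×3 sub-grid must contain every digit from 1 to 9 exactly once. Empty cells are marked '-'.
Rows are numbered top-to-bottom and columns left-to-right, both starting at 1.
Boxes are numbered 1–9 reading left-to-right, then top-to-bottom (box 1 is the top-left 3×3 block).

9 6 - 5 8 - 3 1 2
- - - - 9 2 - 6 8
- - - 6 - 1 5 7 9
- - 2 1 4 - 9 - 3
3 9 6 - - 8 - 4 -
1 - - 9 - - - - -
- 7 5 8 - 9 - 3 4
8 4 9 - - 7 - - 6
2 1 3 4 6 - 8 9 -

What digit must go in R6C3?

Cell R6C3 itself could take any of {4, 7, 8} by direct elimination.
Consider where 4 can go in box 4.
R4C1 is out (row 4 already has a 4).
R4C2 is out (row 4 already has a 4).
R6C2 is out (column 2 already has a 4).
So the only cell in box 4 that can hold 4 is R6C3.
Therefore R6C3 = 4.

4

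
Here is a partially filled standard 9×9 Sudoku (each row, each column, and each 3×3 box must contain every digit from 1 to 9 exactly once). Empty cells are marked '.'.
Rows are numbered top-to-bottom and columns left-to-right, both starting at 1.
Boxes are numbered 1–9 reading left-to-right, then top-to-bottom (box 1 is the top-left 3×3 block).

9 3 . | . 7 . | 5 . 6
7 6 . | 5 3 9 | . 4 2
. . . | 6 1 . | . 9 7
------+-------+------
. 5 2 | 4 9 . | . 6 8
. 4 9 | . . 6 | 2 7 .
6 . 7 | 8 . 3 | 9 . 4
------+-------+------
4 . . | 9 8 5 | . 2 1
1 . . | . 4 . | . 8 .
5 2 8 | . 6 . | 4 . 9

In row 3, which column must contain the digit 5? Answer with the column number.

3

Consider where 5 can go in row 3.
r3c1 is out (column 1 already has a 5).
r3c2 is out (column 2 already has a 5).
r3c6 is out (column 6 already has a 5).
r3c7 is out (column 7 already has a 5).
So the only cell in row 3 that can hold 5 is r3c3.
That is column 3.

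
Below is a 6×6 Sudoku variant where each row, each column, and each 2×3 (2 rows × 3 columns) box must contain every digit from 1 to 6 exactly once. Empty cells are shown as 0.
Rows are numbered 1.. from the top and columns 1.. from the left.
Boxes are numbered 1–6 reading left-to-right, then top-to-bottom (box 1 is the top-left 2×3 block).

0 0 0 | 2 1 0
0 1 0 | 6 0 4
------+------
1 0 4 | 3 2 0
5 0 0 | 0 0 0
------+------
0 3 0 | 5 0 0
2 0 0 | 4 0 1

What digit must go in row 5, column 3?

1

Cell row 5, column 3 itself could take any of {1, 6} by direct elimination.
Consider where 1 can go in column 3.
row 1, column 3 is out (row 1 already has a 1).
row 2, column 3 is out (row 2 already has a 1).
row 4, column 3 is out (box 3 already has a 1).
row 6, column 3 is out (row 6 already has a 1).
So the only cell in column 3 that can hold 1 is row 5, column 3.
Therefore row 5, column 3 = 1.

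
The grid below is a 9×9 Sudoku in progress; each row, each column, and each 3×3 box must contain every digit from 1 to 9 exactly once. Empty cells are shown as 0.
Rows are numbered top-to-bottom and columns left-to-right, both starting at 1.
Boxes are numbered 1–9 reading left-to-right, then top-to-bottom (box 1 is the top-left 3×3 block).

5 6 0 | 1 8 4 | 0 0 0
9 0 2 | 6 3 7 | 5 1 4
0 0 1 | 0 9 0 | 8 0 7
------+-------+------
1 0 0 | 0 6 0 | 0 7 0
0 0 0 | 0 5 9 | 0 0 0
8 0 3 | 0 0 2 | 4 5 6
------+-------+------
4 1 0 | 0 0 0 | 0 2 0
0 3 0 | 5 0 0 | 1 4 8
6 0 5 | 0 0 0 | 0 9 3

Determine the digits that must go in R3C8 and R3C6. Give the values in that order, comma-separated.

For R3C8:
  Consider where 6 can go in row 3.
  R3C1 is out (column 1 already has a 6).
  R3C2 is out (column 2 already has a 6).
  R3C4 is out (column 4 already has a 6).
  R3C6 is out (box 2 already has a 6).
  So the only cell in row 3 that can hold 6 is R3C8.
  So R3C8 = 6.
For R3C6:
  Row 3 already contains {1, 7, 8, 9}.
  Column 6 already contains {2, 4, 7, 9}.
  Its 3×3 block (box 2) already contains {1, 3, 4, 6, 7, 8, 9}.
  The only value from 1–9 not eliminated is 5, so R3C6 = 5.

6,5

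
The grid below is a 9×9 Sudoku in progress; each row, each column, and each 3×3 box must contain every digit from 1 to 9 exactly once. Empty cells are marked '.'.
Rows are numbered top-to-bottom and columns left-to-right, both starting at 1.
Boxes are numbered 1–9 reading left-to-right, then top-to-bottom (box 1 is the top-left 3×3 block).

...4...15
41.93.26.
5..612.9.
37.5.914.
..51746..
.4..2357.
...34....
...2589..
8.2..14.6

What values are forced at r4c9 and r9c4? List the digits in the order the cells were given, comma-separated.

2,7

For r4c9:
  Consider where 2 can go in row 4.
  r4c3 is out (column 3 already has a 2).
  r4c5 is out (column 5 already has a 2).
  So the only cell in row 4 that can hold 2 is r4c9.
  So r4c9 = 2.
For r9c4:
  Row 9 already contains {1, 2, 4, 6, 8}.
  Column 4 already contains {1, 2, 3, 4, 5, 6, 9}.
  Its 3×3 block (box 8) already contains {1, 2, 3, 4, 5, 8}.
  The only value from 1–9 not eliminated is 7, so r9c4 = 7.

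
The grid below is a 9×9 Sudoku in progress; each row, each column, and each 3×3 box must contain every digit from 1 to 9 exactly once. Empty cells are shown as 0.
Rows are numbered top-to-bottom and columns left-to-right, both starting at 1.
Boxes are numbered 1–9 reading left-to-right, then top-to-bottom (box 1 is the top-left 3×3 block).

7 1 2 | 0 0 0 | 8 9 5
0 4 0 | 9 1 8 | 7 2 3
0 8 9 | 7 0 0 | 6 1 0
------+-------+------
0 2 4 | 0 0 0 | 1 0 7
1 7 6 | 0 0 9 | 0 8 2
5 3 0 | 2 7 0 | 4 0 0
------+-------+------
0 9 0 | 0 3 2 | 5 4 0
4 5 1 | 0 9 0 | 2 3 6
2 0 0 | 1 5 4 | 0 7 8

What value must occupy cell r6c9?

Row 6 already contains {2, 3, 4, 5, 7}.
Column 9 already contains {2, 3, 5, 6, 7, 8}.
Its 3×3 block (box 6) already contains {1, 2, 4, 7, 8}.
The only value from 1–9 not eliminated is 9, so r6c9 = 9.

9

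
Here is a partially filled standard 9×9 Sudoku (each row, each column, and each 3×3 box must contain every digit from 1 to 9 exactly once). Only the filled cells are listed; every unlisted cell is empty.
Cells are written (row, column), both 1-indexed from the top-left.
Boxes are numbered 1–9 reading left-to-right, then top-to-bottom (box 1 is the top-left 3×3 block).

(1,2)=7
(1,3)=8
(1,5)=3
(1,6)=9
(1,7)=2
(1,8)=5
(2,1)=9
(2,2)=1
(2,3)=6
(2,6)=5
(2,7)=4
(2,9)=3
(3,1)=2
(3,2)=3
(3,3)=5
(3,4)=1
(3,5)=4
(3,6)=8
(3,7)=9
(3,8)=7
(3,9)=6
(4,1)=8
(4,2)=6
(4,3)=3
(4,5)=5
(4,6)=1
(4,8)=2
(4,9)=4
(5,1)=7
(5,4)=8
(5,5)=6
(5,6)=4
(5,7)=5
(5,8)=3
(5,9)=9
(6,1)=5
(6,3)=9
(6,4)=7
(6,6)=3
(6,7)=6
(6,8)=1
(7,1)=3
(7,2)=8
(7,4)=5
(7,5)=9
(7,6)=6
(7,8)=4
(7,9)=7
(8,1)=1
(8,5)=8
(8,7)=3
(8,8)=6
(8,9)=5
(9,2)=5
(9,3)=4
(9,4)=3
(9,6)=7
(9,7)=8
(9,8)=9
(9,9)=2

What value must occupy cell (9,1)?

Row 9 already contains {2, 3, 4, 5, 7, 8, 9}.
Column 1 already contains {1, 2, 3, 5, 7, 8, 9}.
Its 3×3 block (box 7) already contains {1, 3, 4, 5, 8}.
The only value from 1–9 not eliminated is 6, so (9,1) = 6.

6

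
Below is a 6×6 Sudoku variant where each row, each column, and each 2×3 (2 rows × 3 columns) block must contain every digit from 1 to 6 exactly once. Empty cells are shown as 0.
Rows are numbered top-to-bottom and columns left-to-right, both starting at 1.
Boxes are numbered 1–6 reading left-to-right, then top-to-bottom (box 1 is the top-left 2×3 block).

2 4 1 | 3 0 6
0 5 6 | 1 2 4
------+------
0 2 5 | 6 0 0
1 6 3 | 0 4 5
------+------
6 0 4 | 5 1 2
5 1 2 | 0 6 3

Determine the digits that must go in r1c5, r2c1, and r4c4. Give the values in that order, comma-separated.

For r1c5:
  Row 1 already contains {1, 2, 3, 4, 6}.
  Column 5 already contains {1, 2, 4, 6}.
  Its 2×3 block (box 2) already contains {1, 2, 3, 4, 6}.
  The only value from 1–6 not eliminated is 5, so r1c5 = 5.
For r2c1:
  Row 2 already contains {1, 2, 4, 5, 6}.
  Column 1 already contains {1, 2, 5, 6}.
  Its 2×3 block (box 1) already contains {1, 2, 4, 5, 6}.
  The only value from 1–6 not eliminated is 3, so r2c1 = 3.
For r4c4:
  Row 4 already contains {1, 3, 4, 5, 6}.
  Column 4 already contains {1, 3, 5, 6}.
  Its 2×3 block (box 4) already contains {4, 5, 6}.
  The only value from 1–6 not eliminated is 2, so r4c4 = 2.

5,3,2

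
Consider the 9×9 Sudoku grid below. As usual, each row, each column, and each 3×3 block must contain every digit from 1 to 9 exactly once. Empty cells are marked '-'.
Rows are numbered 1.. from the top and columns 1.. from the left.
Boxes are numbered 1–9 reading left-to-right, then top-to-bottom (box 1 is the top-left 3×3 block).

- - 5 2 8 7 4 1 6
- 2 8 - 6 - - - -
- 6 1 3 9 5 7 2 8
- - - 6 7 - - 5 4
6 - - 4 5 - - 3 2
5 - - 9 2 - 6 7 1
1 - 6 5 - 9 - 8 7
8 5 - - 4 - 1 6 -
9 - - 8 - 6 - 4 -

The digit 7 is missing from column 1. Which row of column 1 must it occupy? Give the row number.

Consider where 7 can go in column 1.
row 1, column 1 is out (row 1 already has a 7).
row 3, column 1 is out (row 3 already has a 7).
row 4, column 1 is out (row 4 already has a 7).
So the only cell in column 1 that can hold 7 is row 2, column 1.
That is row 2.

2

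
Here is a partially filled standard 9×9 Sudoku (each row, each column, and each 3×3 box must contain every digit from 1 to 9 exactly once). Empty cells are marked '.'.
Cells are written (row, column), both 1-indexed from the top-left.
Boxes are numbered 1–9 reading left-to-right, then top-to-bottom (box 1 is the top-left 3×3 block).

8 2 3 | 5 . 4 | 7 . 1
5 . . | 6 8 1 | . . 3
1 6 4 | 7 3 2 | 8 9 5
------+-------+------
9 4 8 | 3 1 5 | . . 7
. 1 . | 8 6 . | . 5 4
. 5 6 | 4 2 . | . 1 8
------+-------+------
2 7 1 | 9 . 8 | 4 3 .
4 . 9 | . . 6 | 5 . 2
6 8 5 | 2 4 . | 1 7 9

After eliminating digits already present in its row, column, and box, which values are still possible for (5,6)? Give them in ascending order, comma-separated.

Row 5 already contains {1, 4, 5, 6, 8}.
Column 6 already contains {1, 2, 4, 5, 6, 8}.
Its 3×3 block (box 5) already contains {1, 2, 3, 4, 5, 6, 8}.
Removing those from 1–9 leaves {7, 9} as the candidates for (5,6).

7,9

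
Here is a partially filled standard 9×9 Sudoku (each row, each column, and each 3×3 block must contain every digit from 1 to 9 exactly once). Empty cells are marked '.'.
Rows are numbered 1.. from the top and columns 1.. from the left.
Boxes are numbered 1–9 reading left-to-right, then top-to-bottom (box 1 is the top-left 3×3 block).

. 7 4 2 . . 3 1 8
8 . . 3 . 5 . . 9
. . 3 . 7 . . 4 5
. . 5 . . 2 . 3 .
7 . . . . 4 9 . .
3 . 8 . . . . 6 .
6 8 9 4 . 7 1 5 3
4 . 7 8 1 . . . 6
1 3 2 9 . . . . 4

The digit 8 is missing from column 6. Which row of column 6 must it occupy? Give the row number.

Consider where 8 can go in column 6.
row 1, column 6 is out (row 1 already has a 8).
row 6, column 6 is out (row 6 already has a 8).
row 8, column 6 is out (row 8 already has a 8).
row 9, column 6 is out (box 8 already has a 8).
So the only cell in column 6 that can hold 8 is row 3, column 6.
That is row 3.

3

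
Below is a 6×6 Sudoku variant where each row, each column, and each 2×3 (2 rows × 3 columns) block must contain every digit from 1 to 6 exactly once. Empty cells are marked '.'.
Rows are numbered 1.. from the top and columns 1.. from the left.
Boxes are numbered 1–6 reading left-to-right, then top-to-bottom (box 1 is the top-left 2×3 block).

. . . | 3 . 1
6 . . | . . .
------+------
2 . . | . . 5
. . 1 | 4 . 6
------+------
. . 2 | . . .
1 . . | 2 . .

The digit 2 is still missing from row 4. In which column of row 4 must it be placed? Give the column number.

Consider where 2 can go in row 4.
row 4, column 1 is out (column 1 already has a 2).
row 4, column 2 is out (box 3 already has a 2).
So the only cell in row 4 that can hold 2 is row 4, column 5.
That is column 5.

5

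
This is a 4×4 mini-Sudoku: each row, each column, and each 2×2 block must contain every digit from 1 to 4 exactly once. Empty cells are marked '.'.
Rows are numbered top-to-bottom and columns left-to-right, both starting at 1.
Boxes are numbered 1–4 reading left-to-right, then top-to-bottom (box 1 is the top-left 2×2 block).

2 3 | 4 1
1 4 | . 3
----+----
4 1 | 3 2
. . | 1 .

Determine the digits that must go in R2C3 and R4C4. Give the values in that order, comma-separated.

2,4

For R2C3:
  Row 2 already contains {1, 3, 4}.
  Column 3 already contains {1, 3, 4}.
  Its 2×2 block (box 2) already contains {1, 3, 4}.
  The only value from 1–4 not eliminated is 2, so R2C3 = 2.
For R4C4:
  Row 4 already contains {1}.
  Column 4 already contains {1, 2, 3}.
  Its 2×2 block (box 4) already contains {1, 2, 3}.
  The only value from 1–4 not eliminated is 4, so R4C4 = 4.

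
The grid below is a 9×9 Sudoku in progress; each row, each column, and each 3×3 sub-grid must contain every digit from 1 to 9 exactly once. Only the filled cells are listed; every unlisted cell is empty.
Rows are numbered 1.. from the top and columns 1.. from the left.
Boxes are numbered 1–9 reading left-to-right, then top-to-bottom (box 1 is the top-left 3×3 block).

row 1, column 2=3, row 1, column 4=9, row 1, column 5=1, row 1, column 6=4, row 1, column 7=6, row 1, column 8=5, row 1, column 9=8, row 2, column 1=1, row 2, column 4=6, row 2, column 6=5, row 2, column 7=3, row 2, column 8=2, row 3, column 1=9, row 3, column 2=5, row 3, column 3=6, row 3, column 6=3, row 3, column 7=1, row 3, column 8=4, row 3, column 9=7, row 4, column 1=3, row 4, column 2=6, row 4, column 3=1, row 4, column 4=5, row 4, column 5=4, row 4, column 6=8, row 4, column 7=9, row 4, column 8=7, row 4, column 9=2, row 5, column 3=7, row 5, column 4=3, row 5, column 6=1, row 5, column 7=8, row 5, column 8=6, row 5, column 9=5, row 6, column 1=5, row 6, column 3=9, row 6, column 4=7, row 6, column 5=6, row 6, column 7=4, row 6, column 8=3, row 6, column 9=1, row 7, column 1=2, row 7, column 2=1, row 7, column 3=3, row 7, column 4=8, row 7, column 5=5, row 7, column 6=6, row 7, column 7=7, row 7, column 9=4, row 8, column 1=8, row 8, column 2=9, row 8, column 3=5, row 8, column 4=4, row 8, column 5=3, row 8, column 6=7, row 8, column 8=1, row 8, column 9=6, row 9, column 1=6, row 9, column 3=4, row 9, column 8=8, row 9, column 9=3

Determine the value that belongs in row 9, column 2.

7

Row 9 already contains {3, 4, 6, 8}.
Column 2 already contains {1, 3, 5, 6, 9}.
Its 3×3 block (box 7) already contains {1, 2, 3, 4, 5, 6, 8, 9}.
The only value from 1–9 not eliminated is 7, so row 9, column 2 = 7.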